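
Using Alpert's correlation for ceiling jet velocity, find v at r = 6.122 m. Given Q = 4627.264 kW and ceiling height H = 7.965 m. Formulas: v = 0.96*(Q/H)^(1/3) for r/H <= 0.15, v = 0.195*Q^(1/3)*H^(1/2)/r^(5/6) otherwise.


r/H = 6.122 / 7.965 = 0.76861
r/H > 0.15, so v = 0.195*Q^(1/3)*H^(1/2)/r^(5/6)
Q^(1/3) = 16.664
H^(1/2) = 2.8222
r^(5/6) = 4.5263
v = 0.195 * 16.664 * 2.8222 / 4.5263 = 2.0261 m/s

2.0261 m/s


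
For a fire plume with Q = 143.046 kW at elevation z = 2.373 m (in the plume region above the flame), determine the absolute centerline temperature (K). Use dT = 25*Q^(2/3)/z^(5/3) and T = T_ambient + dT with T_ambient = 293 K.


Q^(2/3) = 27.352
z^(5/3) = 4.2218
dT = 25 * 27.352 / 4.2218 = 161.97 K
T = 293 + 161.97 = 454.97 K

454.97 K


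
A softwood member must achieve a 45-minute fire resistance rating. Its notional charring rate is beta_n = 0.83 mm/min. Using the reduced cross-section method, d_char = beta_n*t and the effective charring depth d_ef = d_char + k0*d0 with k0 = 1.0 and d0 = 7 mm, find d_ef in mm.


d_char = 0.83 * 45 = 37.35 mm
d_ef = 37.35 + 1.0*7 = 44.35 mm

44.35 mm


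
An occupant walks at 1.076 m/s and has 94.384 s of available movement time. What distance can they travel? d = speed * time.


d = 1.076 * 94.384 = 101.56 m

101.56 m


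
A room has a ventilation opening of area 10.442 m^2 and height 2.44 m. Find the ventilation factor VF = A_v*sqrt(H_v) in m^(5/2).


sqrt(H_v) = 1.5620
VF = 10.442 * 1.5620 = 16.311 m^(5/2)

16.311 m^(5/2)


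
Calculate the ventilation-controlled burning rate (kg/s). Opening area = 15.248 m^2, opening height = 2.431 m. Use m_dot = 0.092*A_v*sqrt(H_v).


sqrt(H_v) = 1.5592
m_dot = 0.092 * 15.248 * 1.5592 = 2.1872 kg/s

2.1872 kg/s


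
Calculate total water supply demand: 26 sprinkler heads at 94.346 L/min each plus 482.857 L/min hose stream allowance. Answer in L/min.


Sprinkler demand = 26 * 94.346 = 2452.996 L/min
Total = 2452.996 + 482.857 = 2935.853 L/min

2935.853 L/min


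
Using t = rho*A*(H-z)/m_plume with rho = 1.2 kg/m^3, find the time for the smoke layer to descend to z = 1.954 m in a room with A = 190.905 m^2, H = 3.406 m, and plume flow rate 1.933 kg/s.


H - z = 1.452 m
t = 1.2 * 190.905 * 1.452 / 1.933 = 172.08 s

172.08 s


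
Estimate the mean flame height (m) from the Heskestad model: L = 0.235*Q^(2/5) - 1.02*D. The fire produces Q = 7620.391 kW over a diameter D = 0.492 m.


Q^(2/5) = 35.710
0.235 * Q^(2/5) = 8.3919
1.02 * D = 0.50184
L = 7.8900 m

7.8900 m


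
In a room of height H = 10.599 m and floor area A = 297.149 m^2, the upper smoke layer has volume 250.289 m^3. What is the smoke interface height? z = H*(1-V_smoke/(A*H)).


V/(A*H) = 0.079470
1 - 0.079470 = 0.92053
z = 10.599 * 0.92053 = 9.7567 m

9.7567 m


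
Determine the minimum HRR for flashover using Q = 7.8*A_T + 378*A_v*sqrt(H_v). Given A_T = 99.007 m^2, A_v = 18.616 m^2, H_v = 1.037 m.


7.8*A_T = 772.25
sqrt(H_v) = 1.0183
378*A_v*sqrt(H_v) = 7165.8
Q = 772.25 + 7165.8 = 7938.1 kW

7938.1 kW


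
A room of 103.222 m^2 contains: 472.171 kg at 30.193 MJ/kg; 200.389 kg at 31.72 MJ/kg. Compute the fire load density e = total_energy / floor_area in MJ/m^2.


Total energy = 472.171*30.193 + 200.389*31.72
= 14256.26 + 6356.339
= 20612.60 MJ
e = 20612.60 / 103.222 = 199.69 MJ/m^2

199.69 MJ/m^2


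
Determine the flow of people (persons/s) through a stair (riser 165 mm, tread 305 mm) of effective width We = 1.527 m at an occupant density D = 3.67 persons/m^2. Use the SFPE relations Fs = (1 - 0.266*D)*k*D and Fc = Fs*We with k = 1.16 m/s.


1 - 0.266*D = 1 - 0.266*3.67 = 0.023780
Fs = 0.023780 * 1.16 * 3.67 = 0.10124 persons/(s*m)
Fc = 0.10124 * 1.527 = 0.15459 persons/s

0.15459 persons/s


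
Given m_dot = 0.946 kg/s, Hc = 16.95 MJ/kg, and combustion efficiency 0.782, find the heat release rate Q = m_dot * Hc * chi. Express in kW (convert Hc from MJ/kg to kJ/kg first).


Hc = 16.95 MJ/kg = 16.95 * 1000 kJ/kg = 16950 kJ/kg
Q = 0.946 kg/s * 16950 kJ/kg * 0.782 = 12539 kW

12539 kW


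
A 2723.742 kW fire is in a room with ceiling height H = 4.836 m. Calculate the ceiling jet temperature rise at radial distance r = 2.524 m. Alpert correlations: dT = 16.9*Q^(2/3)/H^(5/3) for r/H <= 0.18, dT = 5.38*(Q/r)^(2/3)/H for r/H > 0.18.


r/H = 2.524 / 4.836 = 0.52192
r/H > 0.18, so dT = 5.38*(Q/r)^(2/3)/H
Q/r = 1079.1
(Q/r)^(2/3) = 105.21
dT = 5.38 * 105.21 / 4.836 = 117.04 K

117.04 K


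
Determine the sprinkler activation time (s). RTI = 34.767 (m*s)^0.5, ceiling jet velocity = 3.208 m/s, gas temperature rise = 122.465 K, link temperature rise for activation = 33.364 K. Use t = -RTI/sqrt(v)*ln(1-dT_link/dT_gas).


dT_link/dT_gas = 0.27244
ln(1 - 0.27244) = -0.31805
t = -34.767 / sqrt(3.208) * -0.31805 = 6.1738 s

6.1738 s


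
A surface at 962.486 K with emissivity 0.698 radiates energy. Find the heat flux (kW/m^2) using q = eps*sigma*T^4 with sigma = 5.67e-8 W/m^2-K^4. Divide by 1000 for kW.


T^4 = 8.5818e+11
q = 0.698 * 5.67e-8 * 8.5818e+11 / 1000 = 33.964 kW/m^2

33.964 kW/m^2


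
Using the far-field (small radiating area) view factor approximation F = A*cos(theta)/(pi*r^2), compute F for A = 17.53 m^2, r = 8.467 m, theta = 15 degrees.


cos(15 deg) = 0.96593
pi*r^2 = 225.22
F = 17.53 * 0.96593 / 225.22 = 0.075182

0.075182


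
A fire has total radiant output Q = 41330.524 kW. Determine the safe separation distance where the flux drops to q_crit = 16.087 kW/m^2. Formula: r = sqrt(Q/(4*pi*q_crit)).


4*pi*q_crit = 202.16
Q/(4*pi*q_crit) = 204.45
r = sqrt(204.45) = 14.299 m

14.299 m


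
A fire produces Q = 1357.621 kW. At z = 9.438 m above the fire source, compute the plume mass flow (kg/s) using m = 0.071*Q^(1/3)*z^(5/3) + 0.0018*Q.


Q^(1/3) = 11.073
z^(5/3) = 42.150
First term = 0.071 * 11.073 * 42.150 = 33.137
Second term = 0.0018 * 1357.621 = 2.4437
m = 35.581 kg/s

35.581 kg/s


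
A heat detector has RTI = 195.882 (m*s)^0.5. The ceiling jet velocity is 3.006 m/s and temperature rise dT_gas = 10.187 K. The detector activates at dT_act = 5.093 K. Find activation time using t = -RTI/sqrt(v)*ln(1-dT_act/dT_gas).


dT_act/dT_gas = 0.49995
ln(1 - 0.49995) = -0.69305
t = -195.882 / sqrt(3.006) * -0.69305 = 78.300 s

78.300 s


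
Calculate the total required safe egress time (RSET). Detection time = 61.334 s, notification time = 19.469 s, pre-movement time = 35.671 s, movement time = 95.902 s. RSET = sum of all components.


Total = 61.334 + 19.469 + 35.671 + 95.902 = 212.376 s

212.376 s


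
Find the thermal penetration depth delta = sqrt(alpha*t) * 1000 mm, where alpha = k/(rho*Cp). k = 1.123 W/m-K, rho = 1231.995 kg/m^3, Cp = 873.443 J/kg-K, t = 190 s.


alpha = 1.123 / (1231.995 * 873.443) = 1.0436e-06 m^2/s
alpha * t = 0.00019828
delta = sqrt(0.00019828) * 1000 = 14.081 mm

14.081 mm


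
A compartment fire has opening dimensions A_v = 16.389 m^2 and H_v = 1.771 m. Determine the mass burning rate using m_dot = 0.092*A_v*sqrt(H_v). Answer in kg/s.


sqrt(H_v) = 1.3308
m_dot = 0.092 * 16.389 * 1.3308 = 2.0065 kg/s

2.0065 kg/s


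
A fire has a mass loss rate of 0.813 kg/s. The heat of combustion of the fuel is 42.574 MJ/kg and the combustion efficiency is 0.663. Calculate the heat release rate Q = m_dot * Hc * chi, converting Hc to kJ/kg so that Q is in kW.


Hc = 42.574 MJ/kg = 42.574 * 1000 kJ/kg = 42574 kJ/kg
Q = 0.813 kg/s * 42574 kJ/kg * 0.663 = 22948 kW

22948 kW


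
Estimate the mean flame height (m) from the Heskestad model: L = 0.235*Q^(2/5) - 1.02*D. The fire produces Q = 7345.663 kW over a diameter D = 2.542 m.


Q^(2/5) = 35.189
0.235 * Q^(2/5) = 8.2695
1.02 * D = 2.5928
L = 5.6767 m

5.6767 m


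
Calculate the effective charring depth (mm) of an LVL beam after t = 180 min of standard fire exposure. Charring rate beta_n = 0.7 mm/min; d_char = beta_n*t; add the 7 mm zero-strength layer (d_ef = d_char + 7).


d_char = 0.7 * 180 = 126 mm
d_ef = 126 + 1.0*7 = 133 mm

133 mm


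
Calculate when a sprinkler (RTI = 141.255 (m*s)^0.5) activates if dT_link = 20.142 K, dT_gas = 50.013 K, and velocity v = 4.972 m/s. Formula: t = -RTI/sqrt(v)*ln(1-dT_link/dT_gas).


dT_link/dT_gas = 0.40274
ln(1 - 0.40274) = -0.51539
t = -141.255 / sqrt(4.972) * -0.51539 = 32.650 s

32.650 s


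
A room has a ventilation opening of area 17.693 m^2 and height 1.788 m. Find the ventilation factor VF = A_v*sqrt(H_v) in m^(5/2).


sqrt(H_v) = 1.3372
VF = 17.693 * 1.3372 = 23.658 m^(5/2)

23.658 m^(5/2)


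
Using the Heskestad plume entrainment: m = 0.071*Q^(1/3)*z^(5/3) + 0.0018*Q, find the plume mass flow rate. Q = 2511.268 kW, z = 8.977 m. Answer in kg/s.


Q^(1/3) = 13.592
z^(5/3) = 38.775
First term = 0.071 * 13.592 * 38.775 = 37.420
Second term = 0.0018 * 2511.268 = 4.5203
m = 41.941 kg/s

41.941 kg/s


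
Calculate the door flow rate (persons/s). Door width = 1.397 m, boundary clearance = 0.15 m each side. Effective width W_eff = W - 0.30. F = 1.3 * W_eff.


W_eff = 1.397 - 0.30 = 1.097 m
F = 1.3 * 1.097 = 1.4261 persons/s

1.4261 persons/s


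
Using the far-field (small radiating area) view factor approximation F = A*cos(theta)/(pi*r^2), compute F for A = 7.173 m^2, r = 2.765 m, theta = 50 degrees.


cos(50 deg) = 0.64279
pi*r^2 = 24.018
F = 7.173 * 0.64279 / 24.018 = 0.19197

0.19197


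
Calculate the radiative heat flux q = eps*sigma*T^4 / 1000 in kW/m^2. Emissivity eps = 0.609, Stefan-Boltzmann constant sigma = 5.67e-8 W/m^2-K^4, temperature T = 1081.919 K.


T^4 = 1.3702e+12
q = 0.609 * 5.67e-8 * 1.3702e+12 / 1000 = 47.313 kW/m^2

47.313 kW/m^2


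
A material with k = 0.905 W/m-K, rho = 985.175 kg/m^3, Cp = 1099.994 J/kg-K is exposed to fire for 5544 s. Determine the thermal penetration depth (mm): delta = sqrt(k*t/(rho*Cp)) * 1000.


alpha = 0.905 / (985.175 * 1099.994) = 8.3511e-07 m^2/s
alpha * t = 0.0046299
delta = sqrt(0.0046299) * 1000 = 68.043 mm

68.043 mm


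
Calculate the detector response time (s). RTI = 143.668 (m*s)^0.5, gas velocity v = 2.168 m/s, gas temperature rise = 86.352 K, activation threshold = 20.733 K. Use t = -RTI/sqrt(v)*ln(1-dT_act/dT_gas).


dT_act/dT_gas = 0.24010
ln(1 - 0.24010) = -0.27457
t = -143.668 / sqrt(2.168) * -0.27457 = 26.790 s

26.790 s


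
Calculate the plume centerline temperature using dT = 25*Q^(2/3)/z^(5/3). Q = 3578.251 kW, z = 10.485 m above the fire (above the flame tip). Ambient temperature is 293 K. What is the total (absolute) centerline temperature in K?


Q^(2/3) = 233.95
z^(5/3) = 50.228
dT = 25 * 233.95 / 50.228 = 116.44 K
T = 293 + 116.44 = 409.44 K

409.44 K


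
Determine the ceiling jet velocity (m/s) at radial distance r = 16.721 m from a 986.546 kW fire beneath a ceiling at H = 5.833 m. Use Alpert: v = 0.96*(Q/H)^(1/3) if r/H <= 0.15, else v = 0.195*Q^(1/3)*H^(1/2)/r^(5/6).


r/H = 16.721 / 5.833 = 2.8666
r/H > 0.15, so v = 0.195*Q^(1/3)*H^(1/2)/r^(5/6)
Q^(1/3) = 9.9550
H^(1/2) = 2.4152
r^(5/6) = 10.456
v = 0.195 * 9.9550 * 2.4152 / 10.456 = 0.44837 m/s

0.44837 m/s


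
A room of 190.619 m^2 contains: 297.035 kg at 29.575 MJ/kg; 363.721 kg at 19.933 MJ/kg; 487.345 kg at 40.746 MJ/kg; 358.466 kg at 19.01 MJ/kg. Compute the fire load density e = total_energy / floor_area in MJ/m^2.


Total energy = 297.035*29.575 + 363.721*19.933 + 487.345*40.746 + 358.466*19.01
= 8784.810 + 7250.051 + 19857.36 + 6814.439
= 42706.66 MJ
e = 42706.66 / 190.619 = 224.04 MJ/m^2

224.04 MJ/m^2


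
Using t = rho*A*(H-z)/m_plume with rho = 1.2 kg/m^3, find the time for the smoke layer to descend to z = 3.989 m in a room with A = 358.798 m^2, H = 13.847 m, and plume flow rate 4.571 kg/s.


H - z = 9.858 m
t = 1.2 * 358.798 * 9.858 / 4.571 = 928.56 s

928.56 s


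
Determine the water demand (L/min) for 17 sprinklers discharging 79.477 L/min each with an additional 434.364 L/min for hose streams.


Sprinkler demand = 17 * 79.477 = 1351.109 L/min
Total = 1351.109 + 434.364 = 1785.473 L/min

1785.473 L/min


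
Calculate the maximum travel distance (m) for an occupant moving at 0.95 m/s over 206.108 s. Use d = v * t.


d = 0.95 * 206.108 = 195.80 m

195.80 m


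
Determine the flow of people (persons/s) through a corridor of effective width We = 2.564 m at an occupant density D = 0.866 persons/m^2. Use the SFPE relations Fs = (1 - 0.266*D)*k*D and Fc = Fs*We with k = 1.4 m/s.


1 - 0.266*D = 1 - 0.266*0.866 = 0.76964
Fs = 0.76964 * 1.4 * 0.866 = 0.93312 persons/(s*m)
Fc = 0.93312 * 2.564 = 2.3925 persons/s

2.3925 persons/s


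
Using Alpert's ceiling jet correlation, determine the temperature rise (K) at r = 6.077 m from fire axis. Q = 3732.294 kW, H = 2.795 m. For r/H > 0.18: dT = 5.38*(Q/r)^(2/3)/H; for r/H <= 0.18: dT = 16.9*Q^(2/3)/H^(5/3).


r/H = 6.077 / 2.795 = 2.1742
r/H > 0.18, so dT = 5.38*(Q/r)^(2/3)/H
Q/r = 614.17
(Q/r)^(2/3) = 72.253
dT = 5.38 * 72.253 / 2.795 = 139.08 K

139.08 K


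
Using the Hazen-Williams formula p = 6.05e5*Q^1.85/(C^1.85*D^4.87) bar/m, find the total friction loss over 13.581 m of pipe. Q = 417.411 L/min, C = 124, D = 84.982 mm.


Q^1.85 = 70476
C^1.85 = 7461.6
D^4.87 = 2.4878e+09
p/m = 0.0022969 bar/m
p_total = 0.0022969 * 13.581 = 0.031194 bar

0.031194 bar


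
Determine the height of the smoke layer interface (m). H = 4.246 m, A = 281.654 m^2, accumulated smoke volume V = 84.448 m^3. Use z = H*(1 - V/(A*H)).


V/(A*H) = 0.070614
1 - 0.070614 = 0.92939
z = 4.246 * 0.92939 = 3.9462 m

3.9462 m


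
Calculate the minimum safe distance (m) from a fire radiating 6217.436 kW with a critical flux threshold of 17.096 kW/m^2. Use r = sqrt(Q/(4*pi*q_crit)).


4*pi*q_crit = 214.83
Q/(4*pi*q_crit) = 28.941
r = sqrt(28.941) = 5.3796 m

5.3796 m


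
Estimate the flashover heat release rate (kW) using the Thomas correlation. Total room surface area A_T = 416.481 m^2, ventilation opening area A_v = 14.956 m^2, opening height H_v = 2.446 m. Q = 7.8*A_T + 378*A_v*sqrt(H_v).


7.8*A_T = 3248.6
sqrt(H_v) = 1.5640
378*A_v*sqrt(H_v) = 8841.7
Q = 3248.6 + 8841.7 = 12090 kW

12090 kW


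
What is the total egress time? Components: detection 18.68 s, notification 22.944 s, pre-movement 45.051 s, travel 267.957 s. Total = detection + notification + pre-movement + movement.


Total = 18.68 + 22.944 + 45.051 + 267.957 = 354.632 s

354.632 s


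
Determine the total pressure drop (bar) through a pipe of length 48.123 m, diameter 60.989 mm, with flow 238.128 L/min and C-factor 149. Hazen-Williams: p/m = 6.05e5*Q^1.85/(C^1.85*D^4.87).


Q^1.85 = 24952
C^1.85 = 10481
D^4.87 = 4.9451e+08
p/m = 0.0029126 bar/m
p_total = 0.0029126 * 48.123 = 0.14016 bar

0.14016 bar


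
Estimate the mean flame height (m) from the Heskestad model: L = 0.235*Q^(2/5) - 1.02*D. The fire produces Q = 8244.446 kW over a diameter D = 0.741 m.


Q^(2/5) = 36.852
0.235 * Q^(2/5) = 8.6603
1.02 * D = 0.75582
L = 7.9045 m

7.9045 m


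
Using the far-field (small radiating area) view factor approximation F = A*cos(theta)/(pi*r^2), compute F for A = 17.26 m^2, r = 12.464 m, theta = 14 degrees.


cos(14 deg) = 0.97030
pi*r^2 = 488.05
F = 17.26 * 0.97030 / 488.05 = 0.034315

0.034315


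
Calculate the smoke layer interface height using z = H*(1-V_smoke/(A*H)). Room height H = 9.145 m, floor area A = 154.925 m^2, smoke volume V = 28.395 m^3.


V/(A*H) = 0.020042
1 - 0.020042 = 0.97996
z = 9.145 * 0.97996 = 8.9617 m

8.9617 m


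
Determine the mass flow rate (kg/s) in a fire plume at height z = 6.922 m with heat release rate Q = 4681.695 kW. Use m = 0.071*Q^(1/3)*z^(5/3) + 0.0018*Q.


Q^(1/3) = 16.729
z^(5/3) = 25.141
First term = 0.071 * 16.729 * 25.141 = 29.862
Second term = 0.0018 * 4681.695 = 8.4271
m = 38.289 kg/s

38.289 kg/s


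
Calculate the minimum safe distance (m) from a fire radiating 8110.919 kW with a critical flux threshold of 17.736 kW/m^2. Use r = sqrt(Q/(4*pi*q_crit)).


4*pi*q_crit = 222.88
Q/(4*pi*q_crit) = 36.392
r = sqrt(36.392) = 6.0326 m

6.0326 m


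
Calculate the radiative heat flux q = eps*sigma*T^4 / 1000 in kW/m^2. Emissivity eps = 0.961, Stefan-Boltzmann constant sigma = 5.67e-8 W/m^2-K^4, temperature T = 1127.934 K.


T^4 = 1.6186e+12
q = 0.961 * 5.67e-8 * 1.6186e+12 / 1000 = 88.194 kW/m^2

88.194 kW/m^2


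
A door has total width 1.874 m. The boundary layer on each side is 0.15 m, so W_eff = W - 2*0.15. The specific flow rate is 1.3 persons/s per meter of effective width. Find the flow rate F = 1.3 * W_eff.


W_eff = 1.874 - 0.30 = 1.574 m
F = 1.3 * 1.574 = 2.0462 persons/s

2.0462 persons/s


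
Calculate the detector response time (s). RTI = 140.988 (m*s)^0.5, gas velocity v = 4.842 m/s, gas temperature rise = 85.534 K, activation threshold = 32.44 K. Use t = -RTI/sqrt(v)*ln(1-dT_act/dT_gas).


dT_act/dT_gas = 0.37926
ln(1 - 0.37926) = -0.47685
t = -140.988 / sqrt(4.842) * -0.47685 = 30.553 s

30.553 s


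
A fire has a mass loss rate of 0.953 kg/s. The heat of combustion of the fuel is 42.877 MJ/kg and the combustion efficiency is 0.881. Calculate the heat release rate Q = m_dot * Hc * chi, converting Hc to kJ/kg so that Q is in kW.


Hc = 42.877 MJ/kg = 42.877 * 1000 kJ/kg = 42877 kJ/kg
Q = 0.953 kg/s * 42877 kJ/kg * 0.881 = 35999 kW

35999 kW


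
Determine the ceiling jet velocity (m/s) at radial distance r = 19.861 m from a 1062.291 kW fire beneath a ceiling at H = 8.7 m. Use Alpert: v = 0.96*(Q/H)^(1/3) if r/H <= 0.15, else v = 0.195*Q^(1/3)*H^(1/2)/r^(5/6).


r/H = 19.861 / 8.7 = 2.2829
r/H > 0.15, so v = 0.195*Q^(1/3)*H^(1/2)/r^(5/6)
Q^(1/3) = 10.203
H^(1/2) = 2.9496
r^(5/6) = 12.069
v = 0.195 * 10.203 * 2.9496 / 12.069 = 0.48627 m/s

0.48627 m/s


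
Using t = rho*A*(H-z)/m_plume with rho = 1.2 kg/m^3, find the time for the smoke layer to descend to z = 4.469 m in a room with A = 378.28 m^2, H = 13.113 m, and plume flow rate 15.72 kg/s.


H - z = 8.644 m
t = 1.2 * 378.28 * 8.644 / 15.72 = 249.61 s

249.61 s


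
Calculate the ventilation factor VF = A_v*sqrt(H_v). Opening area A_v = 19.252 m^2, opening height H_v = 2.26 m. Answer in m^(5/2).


sqrt(H_v) = 1.5033
VF = 19.252 * 1.5033 = 28.942 m^(5/2)

28.942 m^(5/2)


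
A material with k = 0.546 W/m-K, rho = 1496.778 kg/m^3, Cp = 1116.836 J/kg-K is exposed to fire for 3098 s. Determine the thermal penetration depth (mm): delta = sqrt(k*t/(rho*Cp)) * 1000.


alpha = 0.546 / (1496.778 * 1116.836) = 3.2662e-07 m^2/s
alpha * t = 0.0010119
delta = sqrt(0.0010119) * 1000 = 31.810 mm

31.810 mm


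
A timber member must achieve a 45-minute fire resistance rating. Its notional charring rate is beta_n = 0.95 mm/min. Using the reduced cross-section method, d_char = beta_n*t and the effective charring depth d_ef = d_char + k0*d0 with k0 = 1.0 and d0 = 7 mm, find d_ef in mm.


d_char = 0.95 * 45 = 42.75 mm
d_ef = 42.75 + 1.0*7 = 49.75 mm

49.75 mm


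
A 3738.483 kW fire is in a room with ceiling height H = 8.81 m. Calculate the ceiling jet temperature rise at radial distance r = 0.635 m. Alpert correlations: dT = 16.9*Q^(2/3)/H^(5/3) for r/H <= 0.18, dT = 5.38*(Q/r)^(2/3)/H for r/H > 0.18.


r/H = 0.635 / 8.81 = 0.072077
r/H <= 0.18, so dT = 16.9*Q^(2/3)/H^(5/3)
Q^(2/3) = 240.88
H^(5/3) = 37.580
dT = 16.9 * 240.88 / 37.580 = 108.32 K

108.32 K


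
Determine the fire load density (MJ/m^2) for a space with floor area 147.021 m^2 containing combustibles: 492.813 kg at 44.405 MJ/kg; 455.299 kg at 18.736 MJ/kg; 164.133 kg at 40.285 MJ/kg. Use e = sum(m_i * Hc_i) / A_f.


Total energy = 492.813*44.405 + 455.299*18.736 + 164.133*40.285
= 21883.36 + 8530.482 + 6612.098
= 37025.94 MJ
e = 37025.94 / 147.021 = 251.84 MJ/m^2

251.84 MJ/m^2


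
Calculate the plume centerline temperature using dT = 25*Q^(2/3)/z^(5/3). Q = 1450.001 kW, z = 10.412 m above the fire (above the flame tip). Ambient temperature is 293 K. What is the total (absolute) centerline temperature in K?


Q^(2/3) = 128.11
z^(5/3) = 49.647
dT = 25 * 128.11 / 49.647 = 64.510 K
T = 293 + 64.510 = 357.51 K

357.51 K


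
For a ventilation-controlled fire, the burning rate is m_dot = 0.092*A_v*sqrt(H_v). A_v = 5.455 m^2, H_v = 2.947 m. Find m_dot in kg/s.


sqrt(H_v) = 1.7167
m_dot = 0.092 * 5.455 * 1.7167 = 0.86153 kg/s

0.86153 kg/s


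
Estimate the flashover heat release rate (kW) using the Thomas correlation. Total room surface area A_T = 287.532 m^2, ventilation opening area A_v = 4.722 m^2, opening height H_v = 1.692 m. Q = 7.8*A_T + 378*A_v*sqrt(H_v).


7.8*A_T = 2242.7
sqrt(H_v) = 1.3008
378*A_v*sqrt(H_v) = 2321.8
Q = 2242.7 + 2321.8 = 4564.5 kW

4564.5 kW


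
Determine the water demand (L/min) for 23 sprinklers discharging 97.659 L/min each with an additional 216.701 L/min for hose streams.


Sprinkler demand = 23 * 97.659 = 2246.157 L/min
Total = 2246.157 + 216.701 = 2462.858 L/min

2462.858 L/min


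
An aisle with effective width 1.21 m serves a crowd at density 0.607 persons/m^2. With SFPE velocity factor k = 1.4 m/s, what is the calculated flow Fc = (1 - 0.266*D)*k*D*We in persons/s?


1 - 0.266*D = 1 - 0.266*0.607 = 0.83854
Fs = 0.83854 * 1.4 * 0.607 = 0.71259 persons/(s*m)
Fc = 0.71259 * 1.21 = 0.86223 persons/s

0.86223 persons/s


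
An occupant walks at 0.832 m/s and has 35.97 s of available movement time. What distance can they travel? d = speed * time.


d = 0.832 * 35.97 = 29.927 m

29.927 m


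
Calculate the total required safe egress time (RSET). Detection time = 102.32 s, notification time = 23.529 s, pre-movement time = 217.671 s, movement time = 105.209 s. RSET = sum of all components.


Total = 102.32 + 23.529 + 217.671 + 105.209 = 448.729 s

448.729 s


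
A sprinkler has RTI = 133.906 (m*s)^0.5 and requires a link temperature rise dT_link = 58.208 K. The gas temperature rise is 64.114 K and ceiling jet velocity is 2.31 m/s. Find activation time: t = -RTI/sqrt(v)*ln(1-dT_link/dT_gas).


dT_link/dT_gas = 0.90788
ln(1 - 0.90788) = -2.3847
t = -133.906 / sqrt(2.31) * -2.3847 = 210.10 s

210.10 s


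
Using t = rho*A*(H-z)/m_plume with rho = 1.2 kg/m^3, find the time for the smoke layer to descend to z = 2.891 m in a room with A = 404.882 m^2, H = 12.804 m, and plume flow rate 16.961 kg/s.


H - z = 9.913 m
t = 1.2 * 404.882 * 9.913 / 16.961 = 283.96 s

283.96 s


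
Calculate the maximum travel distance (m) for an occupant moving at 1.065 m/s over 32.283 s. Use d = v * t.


d = 1.065 * 32.283 = 34.381 m

34.381 m


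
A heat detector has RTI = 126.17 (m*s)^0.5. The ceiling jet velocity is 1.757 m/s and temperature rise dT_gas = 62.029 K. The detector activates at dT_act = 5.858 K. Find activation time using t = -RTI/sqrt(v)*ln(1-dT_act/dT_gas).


dT_act/dT_gas = 0.094440
ln(1 - 0.094440) = -0.099201
t = -126.17 / sqrt(1.757) * -0.099201 = 9.4425 s

9.4425 s


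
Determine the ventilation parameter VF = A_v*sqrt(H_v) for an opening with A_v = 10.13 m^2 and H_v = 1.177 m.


sqrt(H_v) = 1.0849
VF = 10.13 * 1.0849 = 10.990 m^(5/2)

10.990 m^(5/2)


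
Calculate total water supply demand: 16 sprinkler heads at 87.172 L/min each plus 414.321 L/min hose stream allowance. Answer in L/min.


Sprinkler demand = 16 * 87.172 = 1394.752 L/min
Total = 1394.752 + 414.321 = 1809.073 L/min

1809.073 L/min


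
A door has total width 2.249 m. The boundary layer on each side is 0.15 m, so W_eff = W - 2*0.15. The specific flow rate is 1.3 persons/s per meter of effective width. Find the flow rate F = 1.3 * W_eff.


W_eff = 2.249 - 0.30 = 1.949 m
F = 1.3 * 1.949 = 2.5337 persons/s

2.5337 persons/s


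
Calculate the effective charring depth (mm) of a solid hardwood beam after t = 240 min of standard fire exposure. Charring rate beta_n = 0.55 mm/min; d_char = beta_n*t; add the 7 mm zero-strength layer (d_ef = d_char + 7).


d_char = 0.55 * 240 = 132 mm
d_ef = 132 + 1.0*7 = 139 mm

139 mm


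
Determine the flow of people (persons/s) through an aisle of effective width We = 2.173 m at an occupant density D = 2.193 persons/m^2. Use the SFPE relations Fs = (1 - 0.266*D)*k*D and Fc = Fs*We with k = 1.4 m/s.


1 - 0.266*D = 1 - 0.266*2.193 = 0.41666
Fs = 0.41666 * 1.4 * 2.193 = 1.2792 persons/(s*m)
Fc = 1.2792 * 2.173 = 2.7798 persons/s

2.7798 persons/s


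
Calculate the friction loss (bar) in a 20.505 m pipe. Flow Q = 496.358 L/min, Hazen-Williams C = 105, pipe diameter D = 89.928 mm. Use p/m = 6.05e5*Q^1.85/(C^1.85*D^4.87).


Q^1.85 = 97100
C^1.85 = 5485.3
D^4.87 = 3.2769e+09
p/m = 0.0032682 bar/m
p_total = 0.0032682 * 20.505 = 0.067014 bar

0.067014 bar


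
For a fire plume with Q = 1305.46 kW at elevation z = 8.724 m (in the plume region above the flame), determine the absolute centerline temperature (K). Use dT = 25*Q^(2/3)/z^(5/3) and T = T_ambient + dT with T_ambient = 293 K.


Q^(2/3) = 119.45
z^(5/3) = 36.971
dT = 25 * 119.45 / 36.971 = 80.771 K
T = 293 + 80.771 = 373.77 K

373.77 K


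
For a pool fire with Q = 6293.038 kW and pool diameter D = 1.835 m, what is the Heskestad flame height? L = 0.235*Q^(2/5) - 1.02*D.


Q^(2/5) = 33.078
0.235 * Q^(2/5) = 7.7734
1.02 * D = 1.8717
L = 5.9017 m

5.9017 m


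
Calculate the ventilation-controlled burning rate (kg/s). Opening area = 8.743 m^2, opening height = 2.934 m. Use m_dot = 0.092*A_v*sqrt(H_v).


sqrt(H_v) = 1.7129
m_dot = 0.092 * 8.743 * 1.7129 = 1.3778 kg/s

1.3778 kg/s


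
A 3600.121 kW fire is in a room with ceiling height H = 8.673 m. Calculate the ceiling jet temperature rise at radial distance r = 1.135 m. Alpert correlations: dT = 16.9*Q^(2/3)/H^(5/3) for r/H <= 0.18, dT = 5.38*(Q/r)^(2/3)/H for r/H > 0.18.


r/H = 1.135 / 8.673 = 0.13087
r/H <= 0.18, so dT = 16.9*Q^(2/3)/H^(5/3)
Q^(2/3) = 234.90
H^(5/3) = 36.611
dT = 16.9 * 234.90 / 36.611 = 108.43 K

108.43 K


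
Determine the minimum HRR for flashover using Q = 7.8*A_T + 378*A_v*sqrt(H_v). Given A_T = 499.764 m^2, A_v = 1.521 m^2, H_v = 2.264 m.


7.8*A_T = 3898.2
sqrt(H_v) = 1.5047
378*A_v*sqrt(H_v) = 865.09
Q = 3898.2 + 865.09 = 4763.2 kW

4763.2 kW


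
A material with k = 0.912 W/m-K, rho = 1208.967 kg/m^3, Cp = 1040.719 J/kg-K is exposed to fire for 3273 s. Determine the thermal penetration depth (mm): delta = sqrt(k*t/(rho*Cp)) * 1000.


alpha = 0.912 / (1208.967 * 1040.719) = 7.2485e-07 m^2/s
alpha * t = 0.0023724
delta = sqrt(0.0023724) * 1000 = 48.708 mm

48.708 mm


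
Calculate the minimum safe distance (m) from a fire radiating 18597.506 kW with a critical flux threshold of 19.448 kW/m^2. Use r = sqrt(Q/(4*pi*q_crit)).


4*pi*q_crit = 244.39
Q/(4*pi*q_crit) = 76.097
r = sqrt(76.097) = 8.7234 m

8.7234 m


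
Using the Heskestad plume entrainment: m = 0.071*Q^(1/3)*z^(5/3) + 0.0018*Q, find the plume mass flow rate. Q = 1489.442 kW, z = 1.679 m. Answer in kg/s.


Q^(1/3) = 11.420
z^(5/3) = 2.3718
First term = 0.071 * 11.420 * 2.3718 = 1.9232
Second term = 0.0018 * 1489.442 = 2.6810
m = 4.6042 kg/s

4.6042 kg/s


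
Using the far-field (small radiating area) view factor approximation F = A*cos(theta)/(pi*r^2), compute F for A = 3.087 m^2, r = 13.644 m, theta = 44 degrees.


cos(44 deg) = 0.71934
pi*r^2 = 584.83
F = 3.087 * 0.71934 / 584.83 = 0.0037970

0.0037970


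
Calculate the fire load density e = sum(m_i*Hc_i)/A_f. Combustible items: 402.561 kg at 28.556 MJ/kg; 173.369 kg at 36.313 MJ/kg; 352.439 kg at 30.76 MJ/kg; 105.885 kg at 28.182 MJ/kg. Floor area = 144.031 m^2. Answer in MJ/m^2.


Total energy = 402.561*28.556 + 173.369*36.313 + 352.439*30.76 + 105.885*28.182
= 11495.53 + 6295.548 + 10841.02 + 2984.051
= 31616.16 MJ
e = 31616.16 / 144.031 = 219.51 MJ/m^2

219.51 MJ/m^2


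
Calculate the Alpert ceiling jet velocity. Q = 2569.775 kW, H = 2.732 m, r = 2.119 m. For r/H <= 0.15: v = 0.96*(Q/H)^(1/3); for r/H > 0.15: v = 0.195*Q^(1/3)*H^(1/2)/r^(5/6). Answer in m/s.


r/H = 2.119 / 2.732 = 0.77562
r/H > 0.15, so v = 0.195*Q^(1/3)*H^(1/2)/r^(5/6)
Q^(1/3) = 13.697
H^(1/2) = 1.6529
r^(5/6) = 1.8697
v = 0.195 * 13.697 * 1.6529 / 1.8697 = 2.3612 m/s

2.3612 m/s


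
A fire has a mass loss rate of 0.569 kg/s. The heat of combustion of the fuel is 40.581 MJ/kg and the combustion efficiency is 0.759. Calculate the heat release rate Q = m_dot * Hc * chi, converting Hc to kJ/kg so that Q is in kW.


Hc = 40.581 MJ/kg = 40.581 * 1000 kJ/kg = 40581 kJ/kg
Q = 0.569 kg/s * 40581 kJ/kg * 0.759 = 17526 kW

17526 kW


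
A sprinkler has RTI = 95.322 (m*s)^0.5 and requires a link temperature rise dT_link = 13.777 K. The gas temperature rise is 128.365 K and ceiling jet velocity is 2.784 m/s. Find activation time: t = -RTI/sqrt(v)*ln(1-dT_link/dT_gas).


dT_link/dT_gas = 0.10733
ln(1 - 0.10733) = -0.11353
t = -95.322 / sqrt(2.784) * -0.11353 = 6.4862 s

6.4862 s


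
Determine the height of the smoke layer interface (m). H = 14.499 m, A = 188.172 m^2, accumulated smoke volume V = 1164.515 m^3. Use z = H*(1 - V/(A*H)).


V/(A*H) = 0.42683
1 - 0.42683 = 0.57317
z = 14.499 * 0.57317 = 8.3104 m

8.3104 m


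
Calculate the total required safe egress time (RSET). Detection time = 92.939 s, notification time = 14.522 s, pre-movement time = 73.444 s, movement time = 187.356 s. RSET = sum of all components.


Total = 92.939 + 14.522 + 73.444 + 187.356 = 368.261 s

368.261 s


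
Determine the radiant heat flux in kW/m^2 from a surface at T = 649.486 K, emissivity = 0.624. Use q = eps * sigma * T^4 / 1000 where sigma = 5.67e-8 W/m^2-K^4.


T^4 = 1.7794e+11
q = 0.624 * 5.67e-8 * 1.7794e+11 / 1000 = 6.2957 kW/m^2

6.2957 kW/m^2


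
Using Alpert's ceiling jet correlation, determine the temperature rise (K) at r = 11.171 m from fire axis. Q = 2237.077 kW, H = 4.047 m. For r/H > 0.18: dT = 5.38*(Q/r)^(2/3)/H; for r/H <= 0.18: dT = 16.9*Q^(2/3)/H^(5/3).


r/H = 11.171 / 4.047 = 2.7603
r/H > 0.18, so dT = 5.38*(Q/r)^(2/3)/H
Q/r = 200.26
(Q/r)^(2/3) = 34.229
dT = 5.38 * 34.229 / 4.047 = 45.503 K

45.503 K


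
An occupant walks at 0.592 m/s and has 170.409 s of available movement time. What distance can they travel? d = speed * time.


d = 0.592 * 170.409 = 100.88 m

100.88 m


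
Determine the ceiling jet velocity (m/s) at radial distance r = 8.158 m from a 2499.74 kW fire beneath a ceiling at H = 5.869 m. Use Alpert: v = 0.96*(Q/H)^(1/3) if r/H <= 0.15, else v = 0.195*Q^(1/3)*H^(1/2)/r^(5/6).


r/H = 8.158 / 5.869 = 1.3900
r/H > 0.15, so v = 0.195*Q^(1/3)*H^(1/2)/r^(5/6)
Q^(1/3) = 13.572
H^(1/2) = 2.4226
r^(5/6) = 5.7498
v = 0.195 * 13.572 * 2.4226 / 5.7498 = 1.1151 m/s

1.1151 m/s


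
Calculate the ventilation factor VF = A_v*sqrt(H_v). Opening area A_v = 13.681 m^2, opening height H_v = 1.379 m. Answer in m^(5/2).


sqrt(H_v) = 1.1743
VF = 13.681 * 1.1743 = 16.066 m^(5/2)

16.066 m^(5/2)


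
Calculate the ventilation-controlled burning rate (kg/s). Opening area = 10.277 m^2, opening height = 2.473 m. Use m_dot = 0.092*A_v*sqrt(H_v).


sqrt(H_v) = 1.5726
m_dot = 0.092 * 10.277 * 1.5726 = 1.4868 kg/s

1.4868 kg/s


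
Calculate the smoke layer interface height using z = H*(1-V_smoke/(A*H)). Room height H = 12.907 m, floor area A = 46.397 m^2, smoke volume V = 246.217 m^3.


V/(A*H) = 0.41115
1 - 0.41115 = 0.58885
z = 12.907 * 0.58885 = 7.6003 m

7.6003 m


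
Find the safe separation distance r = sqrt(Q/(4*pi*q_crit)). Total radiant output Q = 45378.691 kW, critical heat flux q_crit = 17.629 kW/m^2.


4*pi*q_crit = 221.53
Q/(4*pi*q_crit) = 204.84
r = sqrt(204.84) = 14.312 m

14.312 m


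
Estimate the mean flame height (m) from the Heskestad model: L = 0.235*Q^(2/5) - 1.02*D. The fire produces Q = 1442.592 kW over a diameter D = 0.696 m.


Q^(2/5) = 18.351
0.235 * Q^(2/5) = 4.3125
1.02 * D = 0.70992
L = 3.6025 m

3.6025 m


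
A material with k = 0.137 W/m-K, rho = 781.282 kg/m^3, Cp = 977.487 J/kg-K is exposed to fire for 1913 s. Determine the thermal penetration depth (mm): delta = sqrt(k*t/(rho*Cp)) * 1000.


alpha = 0.137 / (781.282 * 977.487) = 1.7939e-07 m^2/s
alpha * t = 0.00034318
delta = sqrt(0.00034318) * 1000 = 18.525 mm

18.525 mm


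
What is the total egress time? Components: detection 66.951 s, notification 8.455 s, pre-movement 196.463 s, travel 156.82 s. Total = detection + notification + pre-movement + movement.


Total = 66.951 + 8.455 + 196.463 + 156.82 = 428.689 s

428.689 s


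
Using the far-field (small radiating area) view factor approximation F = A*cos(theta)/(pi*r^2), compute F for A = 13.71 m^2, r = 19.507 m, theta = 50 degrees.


cos(50 deg) = 0.64279
pi*r^2 = 1195.4
F = 13.71 * 0.64279 / 1195.4 = 0.0073718

0.0073718


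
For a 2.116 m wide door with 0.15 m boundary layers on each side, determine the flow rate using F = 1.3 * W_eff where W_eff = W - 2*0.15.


W_eff = 2.116 - 0.30 = 1.816 m
F = 1.3 * 1.816 = 2.3608 persons/s

2.3608 persons/s


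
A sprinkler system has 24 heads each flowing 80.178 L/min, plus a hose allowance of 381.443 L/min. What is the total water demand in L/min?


Sprinkler demand = 24 * 80.178 = 1924.272 L/min
Total = 1924.272 + 381.443 = 2305.715 L/min

2305.715 L/min


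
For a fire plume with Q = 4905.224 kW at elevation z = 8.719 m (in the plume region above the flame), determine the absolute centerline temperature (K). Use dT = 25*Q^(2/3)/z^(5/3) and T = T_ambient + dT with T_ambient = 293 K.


Q^(2/3) = 288.69
z^(5/3) = 36.936
dT = 25 * 288.69 / 36.936 = 195.40 K
T = 293 + 195.40 = 488.40 K

488.40 K


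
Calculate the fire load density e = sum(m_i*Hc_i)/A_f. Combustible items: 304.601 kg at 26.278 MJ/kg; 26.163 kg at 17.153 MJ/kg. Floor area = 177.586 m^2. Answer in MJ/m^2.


Total energy = 304.601*26.278 + 26.163*17.153
= 8004.305 + 448.7739
= 8453.079 MJ
e = 8453.079 / 177.586 = 47.600 MJ/m^2

47.600 MJ/m^2


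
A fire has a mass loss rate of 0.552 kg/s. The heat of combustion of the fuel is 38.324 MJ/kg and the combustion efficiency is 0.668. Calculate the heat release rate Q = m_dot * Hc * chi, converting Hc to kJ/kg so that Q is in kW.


Hc = 38.324 MJ/kg = 38.324 * 1000 kJ/kg = 38324 kJ/kg
Q = 0.552 kg/s * 38324 kJ/kg * 0.668 = 14131 kW

14131 kW


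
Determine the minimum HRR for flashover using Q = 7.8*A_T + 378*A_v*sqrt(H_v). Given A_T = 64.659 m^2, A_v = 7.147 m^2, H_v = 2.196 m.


7.8*A_T = 504.34
sqrt(H_v) = 1.4819
378*A_v*sqrt(H_v) = 4003.4
Q = 504.34 + 4003.4 = 4507.8 kW

4507.8 kW


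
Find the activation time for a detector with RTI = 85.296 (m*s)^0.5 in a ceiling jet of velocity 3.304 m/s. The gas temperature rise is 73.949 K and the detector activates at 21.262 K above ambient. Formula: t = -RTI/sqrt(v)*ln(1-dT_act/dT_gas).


dT_act/dT_gas = 0.28752
ln(1 - 0.28752) = -0.33901
t = -85.296 / sqrt(3.304) * -0.33901 = 15.908 s

15.908 s


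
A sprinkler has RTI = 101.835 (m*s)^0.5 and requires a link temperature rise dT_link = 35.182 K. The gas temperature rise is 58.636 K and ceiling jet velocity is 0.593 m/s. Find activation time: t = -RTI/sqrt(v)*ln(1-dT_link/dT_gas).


dT_link/dT_gas = 0.60001
ln(1 - 0.60001) = -0.91631
t = -101.835 / sqrt(0.593) * -0.91631 = 121.17 s

121.17 s


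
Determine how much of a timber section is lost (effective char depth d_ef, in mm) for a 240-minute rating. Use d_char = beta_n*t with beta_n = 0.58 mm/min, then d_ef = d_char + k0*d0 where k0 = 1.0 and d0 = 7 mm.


d_char = 0.58 * 240 = 139.2 mm
d_ef = 139.2 + 1.0*7 = 146.2 mm

146.2 mm


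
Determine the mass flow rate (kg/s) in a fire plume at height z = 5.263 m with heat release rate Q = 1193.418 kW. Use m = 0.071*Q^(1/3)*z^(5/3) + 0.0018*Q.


Q^(1/3) = 10.607
z^(5/3) = 15.924
First term = 0.071 * 10.607 * 15.924 = 11.993
Second term = 0.0018 * 1193.418 = 2.1482
m = 14.141 kg/s

14.141 kg/s


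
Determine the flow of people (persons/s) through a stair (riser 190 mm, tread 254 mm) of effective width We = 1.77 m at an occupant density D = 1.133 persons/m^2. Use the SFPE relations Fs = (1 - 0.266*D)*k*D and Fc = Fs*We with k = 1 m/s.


1 - 0.266*D = 1 - 0.266*1.133 = 0.69862
Fs = 0.69862 * 1 * 1.133 = 0.79154 persons/(s*m)
Fc = 0.79154 * 1.77 = 1.4010 persons/s

1.4010 persons/s


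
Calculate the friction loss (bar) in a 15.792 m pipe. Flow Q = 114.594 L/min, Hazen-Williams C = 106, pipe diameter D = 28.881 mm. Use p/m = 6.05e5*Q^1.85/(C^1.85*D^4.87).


Q^1.85 = 6448.4
C^1.85 = 5582.3
D^4.87 = 1.2977e+07
p/m = 0.053853 bar/m
p_total = 0.053853 * 15.792 = 0.85044 bar

0.85044 bar


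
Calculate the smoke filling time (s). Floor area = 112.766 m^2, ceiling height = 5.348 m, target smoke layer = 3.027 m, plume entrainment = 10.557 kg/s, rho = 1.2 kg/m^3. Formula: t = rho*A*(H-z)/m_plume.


H - z = 2.321 m
t = 1.2 * 112.766 * 2.321 / 10.557 = 29.750 s

29.750 s


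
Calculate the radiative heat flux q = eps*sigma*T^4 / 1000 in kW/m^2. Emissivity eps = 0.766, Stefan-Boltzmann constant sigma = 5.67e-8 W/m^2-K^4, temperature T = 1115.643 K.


T^4 = 1.5492e+12
q = 0.766 * 5.67e-8 * 1.5492e+12 / 1000 = 67.284 kW/m^2

67.284 kW/m^2


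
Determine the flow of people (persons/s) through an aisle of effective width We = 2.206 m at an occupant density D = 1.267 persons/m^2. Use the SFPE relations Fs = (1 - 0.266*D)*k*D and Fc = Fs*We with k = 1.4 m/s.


1 - 0.266*D = 1 - 0.266*1.267 = 0.66298
Fs = 0.66298 * 1.4 * 1.267 = 1.1760 persons/(s*m)
Fc = 1.1760 * 2.206 = 2.5942 persons/s

2.5942 persons/s


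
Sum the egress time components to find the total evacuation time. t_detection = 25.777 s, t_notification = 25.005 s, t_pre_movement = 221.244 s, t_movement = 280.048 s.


Total = 25.777 + 25.005 + 221.244 + 280.048 = 552.074 s

552.074 s


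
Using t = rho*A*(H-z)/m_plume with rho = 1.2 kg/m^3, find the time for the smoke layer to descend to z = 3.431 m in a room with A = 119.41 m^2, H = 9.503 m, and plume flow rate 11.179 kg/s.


H - z = 6.072 m
t = 1.2 * 119.41 * 6.072 / 11.179 = 77.831 s

77.831 s


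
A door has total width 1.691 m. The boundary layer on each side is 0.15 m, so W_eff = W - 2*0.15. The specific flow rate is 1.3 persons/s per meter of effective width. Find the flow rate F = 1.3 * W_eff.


W_eff = 1.691 - 0.30 = 1.391 m
F = 1.3 * 1.391 = 1.8083 persons/s

1.8083 persons/s


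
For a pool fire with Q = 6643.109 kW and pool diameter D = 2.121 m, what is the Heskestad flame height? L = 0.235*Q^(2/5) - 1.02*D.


Q^(2/5) = 33.802
0.235 * Q^(2/5) = 7.9436
1.02 * D = 2.1634
L = 5.7802 m

5.7802 m


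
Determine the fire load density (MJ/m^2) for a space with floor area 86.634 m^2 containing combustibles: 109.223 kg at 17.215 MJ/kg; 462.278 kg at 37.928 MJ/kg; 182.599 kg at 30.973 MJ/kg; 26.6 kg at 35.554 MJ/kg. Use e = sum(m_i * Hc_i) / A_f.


Total energy = 109.223*17.215 + 462.278*37.928 + 182.599*30.973 + 26.6*35.554
= 1880.274 + 17533.28 + 5655.639 + 945.7364
= 26014.93 MJ
e = 26014.93 / 86.634 = 300.29 MJ/m^2

300.29 MJ/m^2


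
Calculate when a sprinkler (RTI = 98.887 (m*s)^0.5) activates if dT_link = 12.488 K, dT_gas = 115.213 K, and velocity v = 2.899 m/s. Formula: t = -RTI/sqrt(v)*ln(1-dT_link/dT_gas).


dT_link/dT_gas = 0.10839
ln(1 - 0.10839) = -0.11473
t = -98.887 / sqrt(2.899) * -0.11473 = 6.6632 s

6.6632 s


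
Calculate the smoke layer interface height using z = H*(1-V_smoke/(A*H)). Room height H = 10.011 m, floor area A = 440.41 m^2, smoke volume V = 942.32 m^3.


V/(A*H) = 0.21373
1 - 0.21373 = 0.78627
z = 10.011 * 0.78627 = 7.8714 m

7.8714 m


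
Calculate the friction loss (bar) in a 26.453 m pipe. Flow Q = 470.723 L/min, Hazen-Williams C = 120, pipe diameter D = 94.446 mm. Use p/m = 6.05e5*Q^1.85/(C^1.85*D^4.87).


Q^1.85 = 88027
C^1.85 = 7022.4
D^4.87 = 4.1605e+09
p/m = 0.0018228 bar/m
p_total = 0.0018228 * 26.453 = 0.048219 bar

0.048219 bar


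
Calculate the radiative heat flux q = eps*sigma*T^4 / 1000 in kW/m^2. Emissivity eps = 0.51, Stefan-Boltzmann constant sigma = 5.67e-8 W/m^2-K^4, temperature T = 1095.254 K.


T^4 = 1.4390e+12
q = 0.51 * 5.67e-8 * 1.4390e+12 / 1000 = 41.611 kW/m^2

41.611 kW/m^2
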